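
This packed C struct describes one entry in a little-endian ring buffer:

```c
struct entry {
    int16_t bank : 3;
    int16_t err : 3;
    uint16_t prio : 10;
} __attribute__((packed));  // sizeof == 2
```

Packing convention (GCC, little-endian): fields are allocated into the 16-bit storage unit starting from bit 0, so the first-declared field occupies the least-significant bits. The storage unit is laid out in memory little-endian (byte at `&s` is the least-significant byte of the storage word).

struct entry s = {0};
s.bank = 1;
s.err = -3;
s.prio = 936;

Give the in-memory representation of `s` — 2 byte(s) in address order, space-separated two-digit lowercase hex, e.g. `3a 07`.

bank:3 = 1 → 0x1 << 0 → word 0x0001
err:3 = -3 → 0x5 << 3 → word 0x0029
prio:10 = 936 → 0x3a8 << 6 → word 0xea29
word = 0xea29 → little-endian bytes:
  [0]=0x29  [1]=0xea

29 ea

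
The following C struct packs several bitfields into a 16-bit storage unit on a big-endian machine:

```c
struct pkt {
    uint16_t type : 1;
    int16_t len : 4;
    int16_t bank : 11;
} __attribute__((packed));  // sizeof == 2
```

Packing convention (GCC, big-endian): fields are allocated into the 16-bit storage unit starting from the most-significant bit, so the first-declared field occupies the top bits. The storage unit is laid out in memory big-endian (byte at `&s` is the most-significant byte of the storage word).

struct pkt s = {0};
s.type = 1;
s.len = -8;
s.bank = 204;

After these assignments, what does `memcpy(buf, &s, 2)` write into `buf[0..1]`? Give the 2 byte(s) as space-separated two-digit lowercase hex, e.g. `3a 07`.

type:1 = 1 → 0x1 << 15 → word 0x8000
len:4 = -8 → 0x8 << 11 → word 0xc000
bank:11 = 204 → 0xcc << 0 → word 0xc0cc
word = 0xc0cc → big-endian bytes:
  [0]=0xc0  [1]=0xcc

c0 cc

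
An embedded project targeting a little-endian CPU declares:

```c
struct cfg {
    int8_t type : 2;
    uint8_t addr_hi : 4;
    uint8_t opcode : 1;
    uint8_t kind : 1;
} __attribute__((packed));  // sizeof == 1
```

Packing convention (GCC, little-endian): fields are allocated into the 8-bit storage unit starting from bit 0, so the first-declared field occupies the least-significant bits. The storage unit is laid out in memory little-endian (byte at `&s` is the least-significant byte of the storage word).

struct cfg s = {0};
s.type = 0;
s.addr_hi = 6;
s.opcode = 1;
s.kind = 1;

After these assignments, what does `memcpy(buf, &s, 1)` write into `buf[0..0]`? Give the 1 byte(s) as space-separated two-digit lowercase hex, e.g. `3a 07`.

d8

[0+:2] type=0 & 0x3 = 0x0; word=0x00
[2+:4] addr_hi=6 & 0xf = 0x6; word=0x18
[6+:1] opcode=1 & 0x1 = 0x1; word=0x58
[7+:1] kind=1 & 0x1 = 0x1; word=0xd8
word = 0xd8 → little-endian bytes:
  [0]=0xd8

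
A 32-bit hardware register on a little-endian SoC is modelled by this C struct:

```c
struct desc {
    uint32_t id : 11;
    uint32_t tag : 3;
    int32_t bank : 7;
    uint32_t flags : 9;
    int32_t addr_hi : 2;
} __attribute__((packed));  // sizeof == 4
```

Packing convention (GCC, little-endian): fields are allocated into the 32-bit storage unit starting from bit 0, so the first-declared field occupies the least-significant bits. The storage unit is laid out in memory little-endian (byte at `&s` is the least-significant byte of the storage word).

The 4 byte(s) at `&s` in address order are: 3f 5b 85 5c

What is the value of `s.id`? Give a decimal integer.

[0]=0x3f [1]=0x5b [2]=0x85 [3]=0x5c (little-endian) → word 0x5c855b3f
id [0+:11] = (word>>0) & 0x7ff = 831  ←
tag [11+:3] = (word>>11) & 0x7 = 3
bank [14+:7] = (word>>14) & 0x7f = 21
flags [21+:9] = (word>>21) & 0x1ff = 228
addr_hi [30+:2] = (word>>30) & 0x3 = 1

831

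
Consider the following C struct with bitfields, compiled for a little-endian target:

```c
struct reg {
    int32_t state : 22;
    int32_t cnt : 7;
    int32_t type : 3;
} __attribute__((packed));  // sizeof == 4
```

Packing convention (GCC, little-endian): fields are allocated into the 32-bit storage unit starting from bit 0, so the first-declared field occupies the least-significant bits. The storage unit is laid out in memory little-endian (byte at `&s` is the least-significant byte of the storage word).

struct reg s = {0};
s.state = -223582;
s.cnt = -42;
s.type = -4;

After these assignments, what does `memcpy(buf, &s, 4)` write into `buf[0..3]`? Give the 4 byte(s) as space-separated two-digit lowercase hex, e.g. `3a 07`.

[0+:22] state=-223582 & 0x3fffff = 0x3c96a2; word=0x003c96a2
[22+:7] cnt=-42 & 0x7f = 0x56; word=0x15bc96a2
[29+:3] type=-4 & 0x7 = 0x4; word=0x95bc96a2
word = 0x95bc96a2 → little-endian bytes:
  [0]=0xa2  [1]=0x96  [2]=0xbc  [3]=0x95

a2 96 bc 95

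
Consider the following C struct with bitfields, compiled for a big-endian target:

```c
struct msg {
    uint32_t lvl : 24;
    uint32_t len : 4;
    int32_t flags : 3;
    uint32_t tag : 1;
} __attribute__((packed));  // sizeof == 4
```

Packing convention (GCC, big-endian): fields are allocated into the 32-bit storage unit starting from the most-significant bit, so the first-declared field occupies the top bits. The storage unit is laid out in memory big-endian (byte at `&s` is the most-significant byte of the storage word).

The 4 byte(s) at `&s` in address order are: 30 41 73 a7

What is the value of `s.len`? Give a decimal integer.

[0]=0x30 [1]=0x41 [2]=0x73 [3]=0xa7 (big-endian) → word 0x304173a7
lvl [8+:24] = (word>>8) & 0xffffff = 3162483
len [4+:4] = (word>>4) & 0xf = 10  ←
flags [1+:3] = (word>>1) & 0x7 = 3
tag [0+:1] = (word>>0) & 0x1 = 1

10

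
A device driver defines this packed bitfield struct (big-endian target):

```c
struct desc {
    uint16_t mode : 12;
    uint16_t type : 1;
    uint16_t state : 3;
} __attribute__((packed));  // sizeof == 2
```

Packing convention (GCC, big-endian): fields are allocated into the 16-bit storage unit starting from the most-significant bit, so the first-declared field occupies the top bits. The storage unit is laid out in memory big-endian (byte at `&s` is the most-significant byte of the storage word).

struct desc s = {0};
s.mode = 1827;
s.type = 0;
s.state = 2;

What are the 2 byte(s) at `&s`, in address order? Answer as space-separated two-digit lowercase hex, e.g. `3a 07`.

72 32

mode:12 = 1827 → 0x723 << 4 → word 0x7230
type:1 = 0 → 0x0 << 3 → word 0x7230
state:3 = 2 → 0x2 << 0 → word 0x7232
word = 0x7232 → big-endian bytes:
  [0]=0x72  [1]=0x32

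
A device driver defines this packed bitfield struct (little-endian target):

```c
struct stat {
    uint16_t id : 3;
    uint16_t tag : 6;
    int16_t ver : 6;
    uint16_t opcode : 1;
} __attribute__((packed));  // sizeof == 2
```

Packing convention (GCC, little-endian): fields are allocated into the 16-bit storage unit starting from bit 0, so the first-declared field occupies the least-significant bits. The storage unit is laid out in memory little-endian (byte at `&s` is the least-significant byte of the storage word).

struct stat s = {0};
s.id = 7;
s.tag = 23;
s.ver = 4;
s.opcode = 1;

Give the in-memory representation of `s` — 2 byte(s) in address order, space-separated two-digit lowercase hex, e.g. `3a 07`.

[0+:3] id=7 & 0x7 = 0x7; word=0x0007
[3+:6] tag=23 & 0x3f = 0x17; word=0x00bf
[9+:6] ver=4 & 0x3f = 0x4; word=0x08bf
[15+:1] opcode=1 & 0x1 = 0x1; word=0x88bf
word = 0x88bf → little-endian bytes:
  [0]=0xbf  [1]=0x88

bf 88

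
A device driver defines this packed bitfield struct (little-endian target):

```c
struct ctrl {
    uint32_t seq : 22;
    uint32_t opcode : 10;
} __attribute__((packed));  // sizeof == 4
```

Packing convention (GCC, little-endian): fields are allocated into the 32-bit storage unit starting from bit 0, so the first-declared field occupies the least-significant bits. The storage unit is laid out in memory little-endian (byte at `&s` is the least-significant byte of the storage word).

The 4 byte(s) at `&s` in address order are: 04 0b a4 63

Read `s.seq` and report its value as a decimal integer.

[0]=0x04 [1]=0x0b [2]=0xa4 [3]=0x63 (little-endian) → word 0x63a40b04
seq [0+:22] = (word>>0) & 0x3fffff = 2362116  ←
opcode [22+:10] = (word>>22) & 0x3ff = 398

2362116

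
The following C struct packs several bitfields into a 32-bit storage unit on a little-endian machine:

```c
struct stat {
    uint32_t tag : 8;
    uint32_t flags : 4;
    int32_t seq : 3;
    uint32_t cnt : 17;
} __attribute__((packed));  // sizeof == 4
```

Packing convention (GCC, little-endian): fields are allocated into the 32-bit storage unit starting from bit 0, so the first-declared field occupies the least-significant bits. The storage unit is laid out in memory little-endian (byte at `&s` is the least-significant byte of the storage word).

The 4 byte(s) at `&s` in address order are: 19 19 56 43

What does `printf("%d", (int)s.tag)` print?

25

[0]=0x19 [1]=0x19 [2]=0x56 [3]=0x43 (little-endian) → word 0x43561919
tag [0+:8] = (word>>0) & 0xff = 25  ←
flags [8+:4] = (word>>8) & 0xf = 9
seq [12+:3] = (word>>12) & 0x7 = 1
cnt [15+:17] = (word>>15) & 0x1ffff = 34476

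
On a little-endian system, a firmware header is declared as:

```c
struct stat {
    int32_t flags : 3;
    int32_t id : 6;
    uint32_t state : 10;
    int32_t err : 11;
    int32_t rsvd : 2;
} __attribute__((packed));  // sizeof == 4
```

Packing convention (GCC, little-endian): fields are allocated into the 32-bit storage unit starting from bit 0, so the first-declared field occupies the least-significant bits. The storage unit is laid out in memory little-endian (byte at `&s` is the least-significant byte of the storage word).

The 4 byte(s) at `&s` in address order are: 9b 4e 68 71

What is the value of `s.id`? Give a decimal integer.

[0]=0x9b [1]=0x4e [2]=0x68 [3]=0x71 (little-endian) → word 0x71684e9b
flags:3 @ bit 0 → (0x71684e9b>>0)&0x7 = 0x3
id:6 @ bit 3 → (0x71684e9b>>3)&0x3f = 0x13  ←
state:10 @ bit 9 → (0x71684e9b>>9)&0x3ff = 0x27
err:11 @ bit 19 → (0x71684e9b>>19)&0x7ff = 0x62d
rsvd:2 @ bit 30 → (0x71684e9b>>30)&0x3 = 0x1
id signed 6b, MSB=0: value = 19

19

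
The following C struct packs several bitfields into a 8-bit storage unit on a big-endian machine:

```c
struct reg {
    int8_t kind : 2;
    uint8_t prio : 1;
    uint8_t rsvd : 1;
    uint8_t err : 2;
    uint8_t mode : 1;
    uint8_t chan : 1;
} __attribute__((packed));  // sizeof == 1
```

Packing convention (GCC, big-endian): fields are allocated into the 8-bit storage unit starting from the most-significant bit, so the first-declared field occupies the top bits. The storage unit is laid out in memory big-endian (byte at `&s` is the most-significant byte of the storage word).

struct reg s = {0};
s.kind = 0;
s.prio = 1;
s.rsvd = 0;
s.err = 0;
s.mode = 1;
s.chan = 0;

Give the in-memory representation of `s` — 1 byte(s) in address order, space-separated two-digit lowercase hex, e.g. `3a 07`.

kind (2b) val=0 bits=0x0 at bit 6: 0x00
prio (1b) val=1 bits=0x1 at bit 5: 0x20
rsvd (1b) val=0 bits=0x0 at bit 4: 0x20
err (2b) val=0 bits=0x0 at bit 2: 0x20
mode (1b) val=1 bits=0x1 at bit 1: 0x22
chan (1b) val=0 bits=0x0 at bit 0: 0x22
word = 0x22 → big-endian bytes:
  [0]=0x22

22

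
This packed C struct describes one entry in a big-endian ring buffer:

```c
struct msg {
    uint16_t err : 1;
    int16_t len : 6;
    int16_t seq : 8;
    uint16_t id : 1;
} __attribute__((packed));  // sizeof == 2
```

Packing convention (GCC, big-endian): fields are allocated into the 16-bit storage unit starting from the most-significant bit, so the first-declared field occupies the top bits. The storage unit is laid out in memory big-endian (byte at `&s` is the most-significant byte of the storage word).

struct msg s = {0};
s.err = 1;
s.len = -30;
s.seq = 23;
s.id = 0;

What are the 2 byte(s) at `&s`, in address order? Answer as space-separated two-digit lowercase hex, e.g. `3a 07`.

err:1 = 1 → 0x1 << 15 → word 0x8000
len:6 = -30 → 0x22 << 9 → word 0xc400
seq:8 = 23 → 0x17 << 1 → word 0xc42e
id:1 = 0 → 0x0 << 0 → word 0xc42e
word = 0xc42e → big-endian bytes:
  [0]=0xc4  [1]=0x2e

c4 2e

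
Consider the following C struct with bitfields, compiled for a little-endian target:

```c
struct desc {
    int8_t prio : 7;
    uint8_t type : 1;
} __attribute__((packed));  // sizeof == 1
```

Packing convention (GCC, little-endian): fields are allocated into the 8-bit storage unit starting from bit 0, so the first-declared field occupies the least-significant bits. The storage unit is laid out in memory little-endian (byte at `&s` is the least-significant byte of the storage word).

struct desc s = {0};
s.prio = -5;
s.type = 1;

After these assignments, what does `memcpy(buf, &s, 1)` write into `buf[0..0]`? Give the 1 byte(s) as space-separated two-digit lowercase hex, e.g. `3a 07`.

fb

[0+:7] prio=-5 & 0x7f = 0x7b; word=0x7b
[7+:1] type=1 & 0x1 = 0x1; word=0xfb
word = 0xfb → little-endian bytes:
  [0]=0xfb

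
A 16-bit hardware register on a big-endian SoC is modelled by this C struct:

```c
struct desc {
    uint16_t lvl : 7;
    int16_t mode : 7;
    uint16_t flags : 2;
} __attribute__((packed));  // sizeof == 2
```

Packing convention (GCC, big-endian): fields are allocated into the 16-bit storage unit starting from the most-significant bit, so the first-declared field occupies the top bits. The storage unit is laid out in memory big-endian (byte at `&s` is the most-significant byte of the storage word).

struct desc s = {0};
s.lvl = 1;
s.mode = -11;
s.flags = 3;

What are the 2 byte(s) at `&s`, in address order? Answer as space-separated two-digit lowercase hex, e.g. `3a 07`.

[9+:7] lvl=1 & 0x7f = 0x1; word=0x0200
[2+:7] mode=-11 & 0x7f = 0x75; word=0x03d4
[0+:2] flags=3 & 0x3 = 0x3; word=0x03d7
word = 0x03d7 → big-endian bytes:
  [0]=0x03  [1]=0xd7

03 d7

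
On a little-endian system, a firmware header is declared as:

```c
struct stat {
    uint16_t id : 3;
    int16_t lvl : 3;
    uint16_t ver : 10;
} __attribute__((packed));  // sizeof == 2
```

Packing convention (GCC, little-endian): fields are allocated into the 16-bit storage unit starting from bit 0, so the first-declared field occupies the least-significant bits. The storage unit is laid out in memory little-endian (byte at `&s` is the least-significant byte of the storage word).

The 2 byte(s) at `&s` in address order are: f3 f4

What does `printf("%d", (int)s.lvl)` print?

[0]=0xf3 [1]=0xf4 (little-endian) → word 0xf4f3
id:3 @ bit 0 → (0xf4f3>>0)&0x7 = 0x3
lvl:3 @ bit 3 → (0xf4f3>>3)&0x7 = 0x6  ←
ver:10 @ bit 6 → (0xf4f3>>6)&0x3ff = 0x3d3
lvl signed 3b, MSB=1: 6 - 8 = -2

-2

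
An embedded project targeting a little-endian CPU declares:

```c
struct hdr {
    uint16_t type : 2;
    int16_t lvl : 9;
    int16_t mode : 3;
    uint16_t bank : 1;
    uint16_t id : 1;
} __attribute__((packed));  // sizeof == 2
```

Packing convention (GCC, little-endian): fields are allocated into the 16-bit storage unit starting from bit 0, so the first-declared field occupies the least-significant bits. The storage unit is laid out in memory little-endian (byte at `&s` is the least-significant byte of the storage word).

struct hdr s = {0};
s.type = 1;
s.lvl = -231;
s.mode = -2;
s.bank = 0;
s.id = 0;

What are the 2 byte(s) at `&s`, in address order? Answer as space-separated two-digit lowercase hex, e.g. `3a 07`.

[0+:2] type=1 & 0x3 = 0x1; word=0x0001
[2+:9] lvl=-231 & 0x1ff = 0x119; word=0x0465
[11+:3] mode=-2 & 0x7 = 0x6; word=0x3465
[14+:1] bank=0 & 0x1 = 0x0; word=0x3465
[15+:1] id=0 & 0x1 = 0x0; word=0x3465
word = 0x3465 → little-endian bytes:
  [0]=0x65  [1]=0x34

65 34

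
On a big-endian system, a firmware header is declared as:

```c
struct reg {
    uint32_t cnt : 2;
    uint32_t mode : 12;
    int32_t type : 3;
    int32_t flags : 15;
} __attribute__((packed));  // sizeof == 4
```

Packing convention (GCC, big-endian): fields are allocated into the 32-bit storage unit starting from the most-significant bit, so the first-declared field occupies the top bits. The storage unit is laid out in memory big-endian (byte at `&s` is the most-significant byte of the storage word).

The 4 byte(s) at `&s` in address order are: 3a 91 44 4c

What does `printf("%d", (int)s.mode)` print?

[0]=0x3a [1]=0x91 [2]=0x44 [3]=0x4c (big-endian) → word 0x3a91444c
cnt:2 @ bit 30 → (0x3a91444c>>30)&0x3 = 0x0
mode:12 @ bit 18 → (0x3a91444c>>18)&0xfff = 0xea4  ←
type:3 @ bit 15 → (0x3a91444c>>15)&0x7 = 0x2
flags:15 @ bit 0 → (0x3a91444c>>0)&0x7fff = 0x444c

3748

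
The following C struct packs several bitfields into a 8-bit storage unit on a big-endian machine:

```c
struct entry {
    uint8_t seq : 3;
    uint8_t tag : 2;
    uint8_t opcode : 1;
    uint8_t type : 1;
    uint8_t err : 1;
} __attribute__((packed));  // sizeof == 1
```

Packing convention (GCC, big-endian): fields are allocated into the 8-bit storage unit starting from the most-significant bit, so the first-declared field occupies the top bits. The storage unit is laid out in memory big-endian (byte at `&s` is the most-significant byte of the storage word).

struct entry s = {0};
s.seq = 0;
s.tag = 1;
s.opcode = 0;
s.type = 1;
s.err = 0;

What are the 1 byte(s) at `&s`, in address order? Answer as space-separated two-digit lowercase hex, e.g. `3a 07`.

0a

[5+:3] seq=0 & 0x7 = 0x0; word=0x00
[3+:2] tag=1 & 0x3 = 0x1; word=0x08
[2+:1] opcode=0 & 0x1 = 0x0; word=0x08
[1+:1] type=1 & 0x1 = 0x1; word=0x0a
[0+:1] err=0 & 0x1 = 0x0; word=0x0a
word = 0x0a → big-endian bytes:
  [0]=0x0a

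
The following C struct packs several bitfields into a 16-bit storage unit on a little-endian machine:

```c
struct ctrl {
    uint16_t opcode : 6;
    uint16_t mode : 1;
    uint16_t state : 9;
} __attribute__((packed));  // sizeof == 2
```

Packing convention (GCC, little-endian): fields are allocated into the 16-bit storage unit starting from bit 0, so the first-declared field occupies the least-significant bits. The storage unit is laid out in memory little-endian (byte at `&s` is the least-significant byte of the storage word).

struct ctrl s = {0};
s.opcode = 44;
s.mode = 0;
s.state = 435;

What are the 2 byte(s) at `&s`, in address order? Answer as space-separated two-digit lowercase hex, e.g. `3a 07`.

[0+:6] opcode=44 & 0x3f = 0x2c; word=0x002c
[6+:1] mode=0 & 0x1 = 0x0; word=0x002c
[7+:9] state=435 & 0x1ff = 0x1b3; word=0xd9ac
word = 0xd9ac → little-endian bytes:
  [0]=0xac  [1]=0xd9

ac d9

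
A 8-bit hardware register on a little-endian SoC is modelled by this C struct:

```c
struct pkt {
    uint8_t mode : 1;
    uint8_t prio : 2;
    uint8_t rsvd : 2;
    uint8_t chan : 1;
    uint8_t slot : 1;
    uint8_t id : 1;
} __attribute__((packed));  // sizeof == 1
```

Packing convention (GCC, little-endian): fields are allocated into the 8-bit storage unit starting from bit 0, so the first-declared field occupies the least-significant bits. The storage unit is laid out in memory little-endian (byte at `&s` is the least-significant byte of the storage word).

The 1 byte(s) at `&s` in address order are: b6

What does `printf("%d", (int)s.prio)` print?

[0]=0xb6 (little-endian) → word 0xb6
mode:1 @ bit 0 → (0xb6>>0)&0x1 = 0x0
prio:2 @ bit 1 → (0xb6>>1)&0x3 = 0x3  ←
rsvd:2 @ bit 3 → (0xb6>>3)&0x3 = 0x2
chan:1 @ bit 5 → (0xb6>>5)&0x1 = 0x1
slot:1 @ bit 6 → (0xb6>>6)&0x1 = 0x0
id:1 @ bit 7 → (0xb6>>7)&0x1 = 0x1

3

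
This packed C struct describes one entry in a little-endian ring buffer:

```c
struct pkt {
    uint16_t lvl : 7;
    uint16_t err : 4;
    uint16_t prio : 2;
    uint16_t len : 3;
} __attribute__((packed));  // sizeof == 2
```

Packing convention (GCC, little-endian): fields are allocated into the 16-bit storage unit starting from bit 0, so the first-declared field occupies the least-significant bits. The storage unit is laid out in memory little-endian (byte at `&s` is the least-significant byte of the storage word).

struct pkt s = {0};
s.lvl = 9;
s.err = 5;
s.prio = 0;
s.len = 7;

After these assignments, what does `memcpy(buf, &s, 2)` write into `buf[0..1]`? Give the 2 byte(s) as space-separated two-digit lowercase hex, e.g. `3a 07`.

89 e2

lvl:7 = 9 → 0x9 << 0 → word 0x0009
err:4 = 5 → 0x5 << 7 → word 0x0289
prio:2 = 0 → 0x0 << 11 → word 0x0289
len:3 = 7 → 0x7 << 13 → word 0xe289
word = 0xe289 → little-endian bytes:
  [0]=0x89  [1]=0xe2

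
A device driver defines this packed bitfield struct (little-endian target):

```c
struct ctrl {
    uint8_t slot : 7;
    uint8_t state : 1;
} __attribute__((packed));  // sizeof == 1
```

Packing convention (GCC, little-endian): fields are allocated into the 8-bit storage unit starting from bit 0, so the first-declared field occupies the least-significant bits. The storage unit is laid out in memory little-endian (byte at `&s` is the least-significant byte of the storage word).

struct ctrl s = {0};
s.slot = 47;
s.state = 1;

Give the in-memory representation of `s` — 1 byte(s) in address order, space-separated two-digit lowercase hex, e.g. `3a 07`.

slot (7b) val=47 bits=0x2f at bit 0: 0x2f
state (1b) val=1 bits=0x1 at bit 7: 0xaf
word = 0xaf → little-endian bytes:
  [0]=0xaf

af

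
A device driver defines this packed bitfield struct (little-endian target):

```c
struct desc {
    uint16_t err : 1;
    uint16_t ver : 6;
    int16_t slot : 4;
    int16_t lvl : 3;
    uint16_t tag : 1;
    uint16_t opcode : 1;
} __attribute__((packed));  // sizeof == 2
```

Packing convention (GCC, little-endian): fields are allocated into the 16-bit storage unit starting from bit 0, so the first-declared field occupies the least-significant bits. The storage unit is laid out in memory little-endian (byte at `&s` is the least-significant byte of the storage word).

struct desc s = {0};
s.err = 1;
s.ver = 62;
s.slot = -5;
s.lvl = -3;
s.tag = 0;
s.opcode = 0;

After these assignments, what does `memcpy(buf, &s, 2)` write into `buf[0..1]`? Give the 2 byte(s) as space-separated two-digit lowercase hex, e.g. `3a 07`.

fd 2d

err (1b) val=1 bits=0x1 at bit 0: 0x0001
ver (6b) val=62 bits=0x3e at bit 1: 0x007d
slot (4b) val=-5 bits=0xb at bit 7: 0x05fd
lvl (3b) val=-3 bits=0x5 at bit 11: 0x2dfd
tag (1b) val=0 bits=0x0 at bit 14: 0x2dfd
opcode (1b) val=0 bits=0x0 at bit 15: 0x2dfd
word = 0x2dfd → little-endian bytes:
  [0]=0xfd  [1]=0x2d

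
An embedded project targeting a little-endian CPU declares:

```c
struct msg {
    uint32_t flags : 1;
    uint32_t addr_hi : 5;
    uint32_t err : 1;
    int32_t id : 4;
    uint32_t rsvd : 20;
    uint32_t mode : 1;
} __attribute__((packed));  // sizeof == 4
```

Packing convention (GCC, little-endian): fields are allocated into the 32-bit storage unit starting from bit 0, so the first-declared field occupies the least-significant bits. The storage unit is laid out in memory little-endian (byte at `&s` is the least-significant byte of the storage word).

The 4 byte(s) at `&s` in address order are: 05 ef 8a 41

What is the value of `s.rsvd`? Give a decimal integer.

536925

[0]=0x05 [1]=0xef [2]=0x8a [3]=0x41 (little-endian) → word 0x418aef05
flags:1 @ bit 0 → (0x418aef05>>0)&0x1 = 0x1
addr_hi:5 @ bit 1 → (0x418aef05>>1)&0x1f = 0x2
err:1 @ bit 6 → (0x418aef05>>6)&0x1 = 0x0
id:4 @ bit 7 → (0x418aef05>>7)&0xf = 0xe
rsvd:20 @ bit 11 → (0x418aef05>>11)&0xfffff = 0x8315d  ←
mode:1 @ bit 31 → (0x418aef05>>31)&0x1 = 0x0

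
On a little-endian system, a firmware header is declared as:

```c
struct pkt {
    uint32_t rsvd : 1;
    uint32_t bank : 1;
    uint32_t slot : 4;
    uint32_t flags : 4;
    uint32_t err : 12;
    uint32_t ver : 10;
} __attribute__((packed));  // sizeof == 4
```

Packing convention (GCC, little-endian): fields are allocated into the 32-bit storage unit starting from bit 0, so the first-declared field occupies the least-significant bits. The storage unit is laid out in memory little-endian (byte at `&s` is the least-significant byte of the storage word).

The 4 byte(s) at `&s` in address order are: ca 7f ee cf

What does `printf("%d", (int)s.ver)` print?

[0]=0xca [1]=0x7f [2]=0xee [3]=0xcf (little-endian) → word 0xcfee7fca
rsvd:1 @ bit 0 → (0xcfee7fca>>0)&0x1 = 0x0
bank:1 @ bit 1 → (0xcfee7fca>>1)&0x1 = 0x1
slot:4 @ bit 2 → (0xcfee7fca>>2)&0xf = 0x2
flags:4 @ bit 6 → (0xcfee7fca>>6)&0xf = 0xf
err:12 @ bit 10 → (0xcfee7fca>>10)&0xfff = 0xb9f
ver:10 @ bit 22 → (0xcfee7fca>>22)&0x3ff = 0x33f  ←

831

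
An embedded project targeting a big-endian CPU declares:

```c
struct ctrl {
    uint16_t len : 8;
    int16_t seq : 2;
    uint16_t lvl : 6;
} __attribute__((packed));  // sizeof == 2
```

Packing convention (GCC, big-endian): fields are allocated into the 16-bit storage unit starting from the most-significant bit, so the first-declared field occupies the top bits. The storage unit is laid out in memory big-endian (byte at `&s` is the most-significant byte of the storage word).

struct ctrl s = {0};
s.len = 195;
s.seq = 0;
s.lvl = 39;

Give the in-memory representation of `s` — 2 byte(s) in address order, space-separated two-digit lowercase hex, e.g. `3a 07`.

[8+:8] len=195 & 0xff = 0xc3; word=0xc300
[6+:2] seq=0 & 0x3 = 0x0; word=0xc300
[0+:6] lvl=39 & 0x3f = 0x27; word=0xc327
word = 0xc327 → big-endian bytes:
  [0]=0xc3  [1]=0x27

c3 27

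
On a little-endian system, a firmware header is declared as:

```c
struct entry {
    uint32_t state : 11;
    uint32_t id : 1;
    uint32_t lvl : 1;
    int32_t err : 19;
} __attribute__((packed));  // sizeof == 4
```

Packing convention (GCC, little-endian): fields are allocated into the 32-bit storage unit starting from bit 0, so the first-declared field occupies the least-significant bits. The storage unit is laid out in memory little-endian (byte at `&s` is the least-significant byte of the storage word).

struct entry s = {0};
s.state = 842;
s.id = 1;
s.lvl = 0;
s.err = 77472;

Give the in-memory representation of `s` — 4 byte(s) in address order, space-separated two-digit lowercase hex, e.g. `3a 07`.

4a 0b d4 25

state (11b) val=842 bits=0x34a at bit 0: 0x0000034a
id (1b) val=1 bits=0x1 at bit 11: 0x00000b4a
lvl (1b) val=0 bits=0x0 at bit 12: 0x00000b4a
err (19b) val=77472 bits=0x12ea0 at bit 13: 0x25d40b4a
word = 0x25d40b4a → little-endian bytes:
  [0]=0x4a  [1]=0x0b  [2]=0xd4  [3]=0x25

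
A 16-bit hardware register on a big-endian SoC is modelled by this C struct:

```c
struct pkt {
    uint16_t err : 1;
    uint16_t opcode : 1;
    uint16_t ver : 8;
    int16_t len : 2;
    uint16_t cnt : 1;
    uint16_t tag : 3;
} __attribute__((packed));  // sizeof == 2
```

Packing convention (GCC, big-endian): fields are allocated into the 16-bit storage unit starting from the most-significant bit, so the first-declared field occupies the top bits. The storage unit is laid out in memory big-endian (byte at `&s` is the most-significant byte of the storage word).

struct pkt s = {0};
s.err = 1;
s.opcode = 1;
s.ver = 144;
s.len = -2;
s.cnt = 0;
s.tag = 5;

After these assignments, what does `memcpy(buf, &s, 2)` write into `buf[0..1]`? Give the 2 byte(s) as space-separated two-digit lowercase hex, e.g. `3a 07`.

e4 25

[15+:1] err=1 & 0x1 = 0x1; word=0x8000
[14+:1] opcode=1 & 0x1 = 0x1; word=0xc000
[6+:8] ver=144 & 0xff = 0x90; word=0xe400
[4+:2] len=-2 & 0x3 = 0x2; word=0xe420
[3+:1] cnt=0 & 0x1 = 0x0; word=0xe420
[0+:3] tag=5 & 0x7 = 0x5; word=0xe425
word = 0xe425 → big-endian bytes:
  [0]=0xe4  [1]=0x25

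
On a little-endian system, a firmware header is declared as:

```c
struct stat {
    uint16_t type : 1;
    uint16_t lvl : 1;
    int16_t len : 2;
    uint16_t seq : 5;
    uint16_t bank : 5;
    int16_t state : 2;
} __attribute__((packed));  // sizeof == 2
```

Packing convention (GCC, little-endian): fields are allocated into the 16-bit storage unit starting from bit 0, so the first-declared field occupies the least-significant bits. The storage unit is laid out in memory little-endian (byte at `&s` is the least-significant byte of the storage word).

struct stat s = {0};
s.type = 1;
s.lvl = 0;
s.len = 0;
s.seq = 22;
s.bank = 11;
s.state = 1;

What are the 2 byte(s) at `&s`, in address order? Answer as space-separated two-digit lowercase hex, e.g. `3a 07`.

61 57

type (1b) val=1 bits=0x1 at bit 0: 0x0001
lvl (1b) val=0 bits=0x0 at bit 1: 0x0001
len (2b) val=0 bits=0x0 at bit 2: 0x0001
seq (5b) val=22 bits=0x16 at bit 4: 0x0161
bank (5b) val=11 bits=0xb at bit 9: 0x1761
state (2b) val=1 bits=0x1 at bit 14: 0x5761
word = 0x5761 → little-endian bytes:
  [0]=0x61  [1]=0x57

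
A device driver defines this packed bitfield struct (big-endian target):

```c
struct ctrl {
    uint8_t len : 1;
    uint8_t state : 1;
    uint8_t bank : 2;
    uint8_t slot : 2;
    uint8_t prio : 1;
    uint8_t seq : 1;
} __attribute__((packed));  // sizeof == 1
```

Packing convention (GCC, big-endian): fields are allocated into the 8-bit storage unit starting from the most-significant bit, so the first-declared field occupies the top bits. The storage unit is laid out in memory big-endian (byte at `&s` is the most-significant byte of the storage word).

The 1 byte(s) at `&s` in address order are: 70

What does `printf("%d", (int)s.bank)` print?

[0]=0x70 (big-endian) → word 0x70
len:1 @ bit 7 → (0x70>>7)&0x1 = 0x0
state:1 @ bit 6 → (0x70>>6)&0x1 = 0x1
bank:2 @ bit 4 → (0x70>>4)&0x3 = 0x3  ←
slot:2 @ bit 2 → (0x70>>2)&0x3 = 0x0
prio:1 @ bit 1 → (0x70>>1)&0x1 = 0x0
seq:1 @ bit 0 → (0x70>>0)&0x1 = 0x0

3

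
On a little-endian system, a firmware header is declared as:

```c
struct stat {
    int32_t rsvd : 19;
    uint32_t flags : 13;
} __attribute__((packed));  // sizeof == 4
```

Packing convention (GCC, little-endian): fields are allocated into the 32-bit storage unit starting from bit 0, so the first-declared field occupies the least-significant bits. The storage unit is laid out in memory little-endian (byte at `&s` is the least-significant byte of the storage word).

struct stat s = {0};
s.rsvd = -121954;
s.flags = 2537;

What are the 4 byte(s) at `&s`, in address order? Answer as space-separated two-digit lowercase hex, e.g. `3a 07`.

rsvd:19 = -121954 → 0x6239e << 0 → word 0x0006239e
flags:13 = 2537 → 0x9e9 << 19 → word 0x4f4e239e
word = 0x4f4e239e → little-endian bytes:
  [0]=0x9e  [1]=0x23  [2]=0x4e  [3]=0x4f

9e 23 4e 4f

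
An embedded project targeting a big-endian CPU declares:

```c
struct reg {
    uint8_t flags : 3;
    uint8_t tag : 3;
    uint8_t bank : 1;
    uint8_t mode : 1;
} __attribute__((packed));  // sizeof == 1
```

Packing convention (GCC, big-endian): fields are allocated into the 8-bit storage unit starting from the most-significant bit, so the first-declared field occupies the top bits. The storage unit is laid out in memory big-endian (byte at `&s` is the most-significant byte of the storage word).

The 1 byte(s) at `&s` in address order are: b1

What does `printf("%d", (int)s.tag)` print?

4

[0]=0xb1 (big-endian) → word 0xb1
flags [5+:3] = (word>>5) & 0x7 = 5
tag [2+:3] = (word>>2) & 0x7 = 4  ←
bank [1+:1] = (word>>1) & 0x1 = 0
mode [0+:1] = (word>>0) & 0x1 = 1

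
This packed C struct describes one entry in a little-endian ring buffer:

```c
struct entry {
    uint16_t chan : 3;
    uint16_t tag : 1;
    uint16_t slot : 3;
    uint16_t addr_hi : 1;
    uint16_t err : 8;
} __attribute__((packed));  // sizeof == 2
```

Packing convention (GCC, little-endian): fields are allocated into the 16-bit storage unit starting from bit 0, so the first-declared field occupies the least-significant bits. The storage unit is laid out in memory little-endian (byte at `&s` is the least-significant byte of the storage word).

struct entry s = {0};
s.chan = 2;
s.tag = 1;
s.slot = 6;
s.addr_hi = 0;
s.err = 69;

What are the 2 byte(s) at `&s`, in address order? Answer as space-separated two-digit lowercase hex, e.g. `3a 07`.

6a 45

chan:3 = 2 → 0x2 << 0 → word 0x0002
tag:1 = 1 → 0x1 << 3 → word 0x000a
slot:3 = 6 → 0x6 << 4 → word 0x006a
addr_hi:1 = 0 → 0x0 << 7 → word 0x006a
err:8 = 69 → 0x45 << 8 → word 0x456a
word = 0x456a → little-endian bytes:
  [0]=0x6a  [1]=0x45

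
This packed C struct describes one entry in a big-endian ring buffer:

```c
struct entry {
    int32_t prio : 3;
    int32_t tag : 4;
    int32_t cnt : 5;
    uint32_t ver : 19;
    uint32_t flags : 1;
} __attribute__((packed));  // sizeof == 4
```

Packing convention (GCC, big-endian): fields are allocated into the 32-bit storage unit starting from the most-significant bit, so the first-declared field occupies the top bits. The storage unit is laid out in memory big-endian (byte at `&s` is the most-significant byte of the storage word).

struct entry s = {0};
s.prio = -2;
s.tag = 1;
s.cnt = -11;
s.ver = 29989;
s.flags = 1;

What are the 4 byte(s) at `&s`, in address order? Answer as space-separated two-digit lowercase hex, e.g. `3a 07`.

[29+:3] prio=-2 & 0x7 = 0x6; word=0xc0000000
[25+:4] tag=1 & 0xf = 0x1; word=0xc2000000
[20+:5] cnt=-11 & 0x1f = 0x15; word=0xc3500000
[1+:19] ver=29989 & 0x7ffff = 0x7525; word=0xc350ea4a
[0+:1] flags=1 & 0x1 = 0x1; word=0xc350ea4b
word = 0xc350ea4b → big-endian bytes:
  [0]=0xc3  [1]=0x50  [2]=0xea  [3]=0x4b

c3 50 ea 4b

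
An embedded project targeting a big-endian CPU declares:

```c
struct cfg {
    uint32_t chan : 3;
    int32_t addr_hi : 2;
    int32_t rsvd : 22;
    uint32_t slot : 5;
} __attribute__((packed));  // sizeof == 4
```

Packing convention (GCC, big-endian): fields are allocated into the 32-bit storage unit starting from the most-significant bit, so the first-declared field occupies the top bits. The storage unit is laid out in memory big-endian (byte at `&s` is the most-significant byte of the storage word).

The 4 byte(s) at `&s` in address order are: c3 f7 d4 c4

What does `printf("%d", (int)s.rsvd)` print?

[0]=0xc3 [1]=0xf7 [2]=0xd4 [3]=0xc4 (big-endian) → word 0xc3f7d4c4
chan:3 @ bit 29 → (0xc3f7d4c4>>29)&0x7 = 0x6
addr_hi:2 @ bit 27 → (0xc3f7d4c4>>27)&0x3 = 0x0
rsvd:22 @ bit 5 → (0xc3f7d4c4>>5)&0x3fffff = 0x1fbea6  ←
slot:5 @ bit 0 → (0xc3f7d4c4>>0)&0x1f = 0x4
rsvd signed 22b, MSB=0: value = 2080422

2080422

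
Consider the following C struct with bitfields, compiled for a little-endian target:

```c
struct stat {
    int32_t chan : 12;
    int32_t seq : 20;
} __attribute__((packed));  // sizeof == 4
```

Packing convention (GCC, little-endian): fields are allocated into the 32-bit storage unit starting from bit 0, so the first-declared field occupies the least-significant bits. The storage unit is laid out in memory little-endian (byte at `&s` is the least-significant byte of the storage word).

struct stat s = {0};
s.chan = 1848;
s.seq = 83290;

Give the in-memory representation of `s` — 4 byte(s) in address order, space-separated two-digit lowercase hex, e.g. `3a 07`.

chan (12b) val=1848 bits=0x738 at bit 0: 0x00000738
seq (20b) val=83290 bits=0x1455a at bit 12: 0x1455a738
word = 0x1455a738 → little-endian bytes:
  [0]=0x38  [1]=0xa7  [2]=0x55  [3]=0x14

38 a7 55 14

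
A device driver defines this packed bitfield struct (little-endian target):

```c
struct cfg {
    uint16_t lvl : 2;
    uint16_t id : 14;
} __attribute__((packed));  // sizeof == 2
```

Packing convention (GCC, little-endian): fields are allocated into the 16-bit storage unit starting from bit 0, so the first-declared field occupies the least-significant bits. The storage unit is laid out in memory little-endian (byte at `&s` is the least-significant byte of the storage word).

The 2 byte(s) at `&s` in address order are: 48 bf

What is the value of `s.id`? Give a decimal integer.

12242

[0]=0x48 [1]=0xbf (little-endian) → word 0xbf48
lvl:2 @ bit 0 → (0xbf48>>0)&0x3 = 0x0
id:14 @ bit 2 → (0xbf48>>2)&0x3fff = 0x2fd2  ←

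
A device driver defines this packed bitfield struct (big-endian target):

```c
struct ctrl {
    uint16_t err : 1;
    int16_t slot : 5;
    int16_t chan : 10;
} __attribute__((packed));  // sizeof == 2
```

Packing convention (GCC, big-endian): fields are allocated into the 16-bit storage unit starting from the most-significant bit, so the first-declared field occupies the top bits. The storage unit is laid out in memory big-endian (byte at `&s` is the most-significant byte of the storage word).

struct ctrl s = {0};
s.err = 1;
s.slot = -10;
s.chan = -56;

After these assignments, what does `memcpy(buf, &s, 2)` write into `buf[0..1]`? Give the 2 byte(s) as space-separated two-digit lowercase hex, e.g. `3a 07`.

err:1 = 1 → 0x1 << 15 → word 0x8000
slot:5 = -10 → 0x16 << 10 → word 0xd800
chan:10 = -56 → 0x3c8 << 0 → word 0xdbc8
word = 0xdbc8 → big-endian bytes:
  [0]=0xdb  [1]=0xc8

db c8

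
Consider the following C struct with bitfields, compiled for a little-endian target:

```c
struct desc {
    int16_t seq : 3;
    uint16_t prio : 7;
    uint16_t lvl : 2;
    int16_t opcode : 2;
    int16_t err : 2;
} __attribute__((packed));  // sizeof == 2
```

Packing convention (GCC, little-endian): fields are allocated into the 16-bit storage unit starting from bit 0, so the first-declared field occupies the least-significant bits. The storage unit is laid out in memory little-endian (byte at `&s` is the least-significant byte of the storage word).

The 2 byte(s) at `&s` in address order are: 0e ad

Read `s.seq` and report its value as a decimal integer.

-2

[0]=0x0e [1]=0xad (little-endian) → word 0xad0e
seq:3 @ bit 0 → (0xad0e>>0)&0x7 = 0x6  ←
prio:7 @ bit 3 → (0xad0e>>3)&0x7f = 0x21
lvl:2 @ bit 10 → (0xad0e>>10)&0x3 = 0x3
opcode:2 @ bit 12 → (0xad0e>>12)&0x3 = 0x2
err:2 @ bit 14 → (0xad0e>>14)&0x3 = 0x2
seq signed 3b, MSB=1: 6 - 8 = -2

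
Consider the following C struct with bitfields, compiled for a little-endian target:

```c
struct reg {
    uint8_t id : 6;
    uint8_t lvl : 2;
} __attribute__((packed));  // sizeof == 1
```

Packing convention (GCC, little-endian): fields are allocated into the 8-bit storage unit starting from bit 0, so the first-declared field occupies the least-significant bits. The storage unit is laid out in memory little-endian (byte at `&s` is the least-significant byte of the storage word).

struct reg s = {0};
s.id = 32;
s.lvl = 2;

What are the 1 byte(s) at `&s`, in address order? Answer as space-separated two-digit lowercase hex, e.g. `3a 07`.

id:6 = 32 → 0x20 << 0 → word 0x20
lvl:2 = 2 → 0x2 << 6 → word 0xa0
word = 0xa0 → little-endian bytes:
  [0]=0xa0

a0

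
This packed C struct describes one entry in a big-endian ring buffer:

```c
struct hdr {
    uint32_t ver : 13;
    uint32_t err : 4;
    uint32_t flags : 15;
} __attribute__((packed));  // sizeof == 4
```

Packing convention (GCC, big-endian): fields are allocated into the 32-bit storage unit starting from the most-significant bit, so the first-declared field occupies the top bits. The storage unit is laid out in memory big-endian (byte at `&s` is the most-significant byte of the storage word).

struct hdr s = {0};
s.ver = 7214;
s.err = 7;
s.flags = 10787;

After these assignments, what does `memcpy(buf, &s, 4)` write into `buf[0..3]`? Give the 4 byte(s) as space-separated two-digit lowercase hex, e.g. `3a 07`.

[19+:13] ver=7214 & 0x1fff = 0x1c2e; word=0xe1700000
[15+:4] err=7 & 0xf = 0x7; word=0xe1738000
[0+:15] flags=10787 & 0x7fff = 0x2a23; word=0xe173aa23
word = 0xe173aa23 → big-endian bytes:
  [0]=0xe1  [1]=0x73  [2]=0xaa  [3]=0x23

e1 73 aa 23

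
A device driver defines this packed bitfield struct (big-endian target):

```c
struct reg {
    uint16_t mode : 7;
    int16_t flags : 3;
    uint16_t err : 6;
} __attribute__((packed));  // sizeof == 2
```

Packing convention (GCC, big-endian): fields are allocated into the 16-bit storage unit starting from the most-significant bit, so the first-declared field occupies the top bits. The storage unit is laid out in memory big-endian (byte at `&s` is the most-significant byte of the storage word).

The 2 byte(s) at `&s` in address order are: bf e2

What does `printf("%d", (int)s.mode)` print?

95

[0]=0xbf [1]=0xe2 (big-endian) → word 0xbfe2
mode:7 @ bit 9 → (0xbfe2>>9)&0x7f = 0x5f  ←
flags:3 @ bit 6 → (0xbfe2>>6)&0x7 = 0x7
err:6 @ bit 0 → (0xbfe2>>0)&0x3f = 0x22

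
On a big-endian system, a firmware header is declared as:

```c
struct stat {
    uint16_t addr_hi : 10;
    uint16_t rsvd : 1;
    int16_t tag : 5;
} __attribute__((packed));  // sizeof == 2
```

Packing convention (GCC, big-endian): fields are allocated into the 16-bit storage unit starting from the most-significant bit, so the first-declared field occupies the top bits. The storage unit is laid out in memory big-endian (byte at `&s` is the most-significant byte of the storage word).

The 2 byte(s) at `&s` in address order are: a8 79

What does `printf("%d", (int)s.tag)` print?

[0]=0xa8 [1]=0x79 (big-endian) → word 0xa879
addr_hi [6+:10] = (word>>6) & 0x3ff = 673
rsvd [5+:1] = (word>>5) & 0x1 = 1
tag [0+:5] = (word>>0) & 0x1f = 25  ←
tag signed 5b, MSB=1: 25 - 32 = -7

-7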